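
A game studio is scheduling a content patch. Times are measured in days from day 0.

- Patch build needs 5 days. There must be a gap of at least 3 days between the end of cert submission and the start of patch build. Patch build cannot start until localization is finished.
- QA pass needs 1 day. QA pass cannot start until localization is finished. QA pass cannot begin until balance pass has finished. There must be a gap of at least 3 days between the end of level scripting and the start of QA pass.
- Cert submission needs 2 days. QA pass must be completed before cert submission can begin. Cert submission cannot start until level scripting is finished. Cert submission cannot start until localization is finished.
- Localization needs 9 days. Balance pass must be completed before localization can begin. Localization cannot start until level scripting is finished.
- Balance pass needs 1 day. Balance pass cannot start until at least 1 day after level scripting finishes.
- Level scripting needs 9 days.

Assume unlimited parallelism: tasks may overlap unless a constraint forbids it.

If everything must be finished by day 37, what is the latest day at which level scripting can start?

6

To finish by day 37, patch build (duration 5) must start no later than day 32.
Cert submission has to be done before patch build (must start by day 32, minus 3-day gap → day 29). That means finishing by day 29, i.e. starting by 29 − 2 = day 27.
QA pass feeds into cert submission (must start by day 27); so QA pass must finish by day 27 and therefore start by day 26.
Localization feeds QA pass (must start by day 26); cert submission (must start by day 27); patch build (must start by day 32). Taking the minimum, localization must finish by day 26 and start by 26 − 9 = day 17.
Balance pass has several dependents: localization (must start by day 17); QA pass (must start by day 26). The earliest of those limits is day 17, so balance pass must start by 17 − 1 = day 16.
Level scripting feeds balance pass (must start by day 16, minus 1-day gap → day 15); localization (must start by day 17); QA pass (must start by day 26, minus 3-day gap → day 23); cert submission (must start by day 27). Taking the minimum, level scripting must finish by day 15 and start by 15 − 9 = day 6.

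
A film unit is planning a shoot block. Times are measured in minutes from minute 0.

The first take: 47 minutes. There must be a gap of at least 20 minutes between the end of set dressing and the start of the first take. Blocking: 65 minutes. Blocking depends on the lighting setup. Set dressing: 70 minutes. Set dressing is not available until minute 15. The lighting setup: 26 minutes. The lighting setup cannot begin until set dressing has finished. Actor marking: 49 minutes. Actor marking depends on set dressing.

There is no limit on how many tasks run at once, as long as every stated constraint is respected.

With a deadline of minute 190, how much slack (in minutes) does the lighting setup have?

14

Set dressing waits on its own release at minute 15, so it starts at minute 15 and finishes at 15 + 70 = minute 85.
After set dressing (finishes minute 85), the lighting setup can start at minute 85 and finishes at minute 111.

Working backward from the deadline:
Blocking has no dependents, so it just needs to finish by minute 190. Starting by 190 − 65 = minute 125 achieves that.
The lighting setup feeds into blocking (must start by minute 125); so the lighting setup must finish by minute 125 and therefore start by minute 99.
So the lighting setup can start as early as minute 85 and as late as minute 99, giving 99 − 85 = 14 minutes of slack.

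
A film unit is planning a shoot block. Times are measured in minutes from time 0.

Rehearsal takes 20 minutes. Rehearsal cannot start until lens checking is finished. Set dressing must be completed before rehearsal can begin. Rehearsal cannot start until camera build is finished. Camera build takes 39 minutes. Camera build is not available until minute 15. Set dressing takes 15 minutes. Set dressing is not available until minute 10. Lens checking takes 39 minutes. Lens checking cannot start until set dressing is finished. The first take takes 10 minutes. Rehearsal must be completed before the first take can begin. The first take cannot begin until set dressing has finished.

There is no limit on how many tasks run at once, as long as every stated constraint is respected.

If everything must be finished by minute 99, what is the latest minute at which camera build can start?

30

Nothing follows the first take; the deadline of minute 99 is its only limit. It must start by 99 − 10 = minute 89.
Since the first take (must start by minute 89) depends on it, rehearsal must finish by minute 89. Backing off its 20-minute duration gives a latest start of minute 69.
Since rehearsal (must start by minute 69) depends on it, camera build must finish by minute 69. Backing off its 39-minute duration gives a latest start of minute 30.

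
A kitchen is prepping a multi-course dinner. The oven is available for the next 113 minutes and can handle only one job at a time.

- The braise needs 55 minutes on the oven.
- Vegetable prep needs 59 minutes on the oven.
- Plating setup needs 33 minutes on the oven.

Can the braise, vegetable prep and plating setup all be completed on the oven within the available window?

No

Running back to back, the jobs need 55 + 59 + 33 = 147 minutes on the oven.
Since 147 > 113, they cannot all fit.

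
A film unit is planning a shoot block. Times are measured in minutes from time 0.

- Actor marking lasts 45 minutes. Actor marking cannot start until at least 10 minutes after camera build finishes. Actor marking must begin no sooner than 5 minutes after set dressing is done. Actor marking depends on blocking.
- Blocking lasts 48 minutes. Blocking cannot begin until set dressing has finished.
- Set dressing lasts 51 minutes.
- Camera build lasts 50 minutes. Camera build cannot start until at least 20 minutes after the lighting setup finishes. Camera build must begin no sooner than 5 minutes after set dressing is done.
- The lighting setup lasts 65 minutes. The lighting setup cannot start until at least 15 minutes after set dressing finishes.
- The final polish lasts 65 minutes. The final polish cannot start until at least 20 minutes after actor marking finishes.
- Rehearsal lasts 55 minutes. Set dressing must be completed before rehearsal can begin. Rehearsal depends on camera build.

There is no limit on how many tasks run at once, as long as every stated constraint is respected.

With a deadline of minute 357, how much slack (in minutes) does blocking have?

128

Nothing blocks set dressing, so it runs from minute 0 to minute 51.
Blocking waits on set dressing (finishes minute 51), so it starts at minute 51 and finishes at 51 + 48 = minute 99.

Working backward from the deadline:
The final polish has no dependents, so it just needs to finish by minute 357. Starting by 357 − 65 = minute 292 achieves that.
Since the final polish (must start by minute 292, minus 20-minute gap → minute 272) depends on it, actor marking must finish by minute 272. Backing off its 45-minute duration gives a latest start of minute 227.
Blocking feeds into actor marking (must start by minute 227); so blocking must finish by minute 227 and therefore start by minute 179.
So blocking can start as early as minute 51 and as late as minute 179, giving 179 − 51 = 128 minutes of slack.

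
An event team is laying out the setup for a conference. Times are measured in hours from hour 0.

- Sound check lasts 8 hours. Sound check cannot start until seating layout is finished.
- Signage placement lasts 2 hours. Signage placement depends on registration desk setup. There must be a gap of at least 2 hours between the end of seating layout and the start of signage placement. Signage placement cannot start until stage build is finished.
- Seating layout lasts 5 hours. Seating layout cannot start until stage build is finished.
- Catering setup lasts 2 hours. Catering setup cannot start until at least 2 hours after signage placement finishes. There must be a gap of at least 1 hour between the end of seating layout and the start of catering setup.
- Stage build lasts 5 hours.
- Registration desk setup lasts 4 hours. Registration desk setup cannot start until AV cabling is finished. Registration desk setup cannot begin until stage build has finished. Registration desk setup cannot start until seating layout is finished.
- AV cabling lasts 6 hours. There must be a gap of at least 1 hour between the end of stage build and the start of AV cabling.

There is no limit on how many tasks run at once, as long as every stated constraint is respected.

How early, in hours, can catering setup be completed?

22

Stage build has no prerequisites, so it starts at hour 0 and finishes at hour 5.
After stage build (finishes hour 5), seating layout can start at hour 5 and finishes at hour 10.
After stage build (finishes hour 5, plus 1-hour gap → hour 6), AV cabling can start at hour 6 and finishes at hour 12.
Registration desk setup cannot start until AV cabling (finishes hour 12); stage build (finishes hour 5); seating layout (finishes hour 10). The controlling bound is hour 12, so registration desk setup finishes at 12 + 4 = hour 16.
Signage placement has to wait for registration desk setup (finishes hour 16); seating layout (finishes hour 10, plus 2-hour gap → hour 12); stage build (finishes hour 5). The latest of these is hour 16, so signage placement runs hour 16 to 16 + 2 = hour 18.
Catering setup cannot start until signage placement (finishes hour 18, plus 2-hour gap → hour 20); seating layout (finishes hour 10, plus 1-hour gap → hour 11). The controlling bound is hour 20, so catering setup finishes at 20 + 2 = hour 22.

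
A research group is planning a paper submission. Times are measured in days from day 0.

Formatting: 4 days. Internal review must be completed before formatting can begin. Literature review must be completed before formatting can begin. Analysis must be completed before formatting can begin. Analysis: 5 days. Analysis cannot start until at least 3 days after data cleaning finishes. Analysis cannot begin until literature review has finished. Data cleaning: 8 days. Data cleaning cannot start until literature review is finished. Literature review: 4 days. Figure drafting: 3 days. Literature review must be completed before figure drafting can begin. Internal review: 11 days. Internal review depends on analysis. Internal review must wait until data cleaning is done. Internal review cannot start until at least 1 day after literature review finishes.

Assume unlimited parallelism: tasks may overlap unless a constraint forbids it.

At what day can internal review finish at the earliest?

31

Literature review has no prerequisites, so it starts at day 0 and finishes at day 4.
Data cleaning waits on literature review (finishes day 4), so it starts at day 4 and finishes at 4 + 8 = day 12.
Analysis has to wait for data cleaning (finishes day 12, plus 3-day gap → day 15); literature review (finishes day 4). The latest of these is day 15, so analysis runs day 15 to 15 + 5 = day 20.
Internal review has to wait for analysis (finishes day 20); data cleaning (finishes day 12); literature review (finishes day 4, plus 1-day gap → day 5). The latest of these is day 20, so internal review runs day 20 to 20 + 11 = day 31.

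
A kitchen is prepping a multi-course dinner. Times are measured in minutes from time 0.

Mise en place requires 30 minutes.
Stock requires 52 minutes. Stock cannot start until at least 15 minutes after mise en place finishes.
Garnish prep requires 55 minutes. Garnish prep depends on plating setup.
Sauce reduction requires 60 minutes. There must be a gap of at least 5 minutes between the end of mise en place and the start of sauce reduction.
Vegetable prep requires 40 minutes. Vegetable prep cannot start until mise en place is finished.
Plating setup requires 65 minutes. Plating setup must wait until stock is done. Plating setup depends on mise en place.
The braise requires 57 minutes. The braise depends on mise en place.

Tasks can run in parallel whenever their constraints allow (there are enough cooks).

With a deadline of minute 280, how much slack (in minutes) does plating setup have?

63

Mise en place can start immediately at minute 0; it finishes at minute 30.
Stock waits on mise en place (finishes minute 30, plus 15-minute gap → minute 45), so it starts at minute 45 and finishes at 45 + 52 = minute 97.
Plating setup has to wait for stock (finishes minute 97); mise en place (finishes minute 30). The latest of these is minute 97, so plating setup runs minute 97 to 97 + 65 = minute 162.

Working backward from the deadline:
Nothing follows garnish prep; the deadline of minute 280 is its only limit. It must start by 280 − 55 = minute 225.
Plating setup has to be done before garnish prep (must start by minute 225). That means finishing by minute 225, i.e. starting by 225 − 65 = minute 160.
So plating setup can start as early as minute 97 and as late as minute 160, giving 160 − 97 = 63 minutes of slack.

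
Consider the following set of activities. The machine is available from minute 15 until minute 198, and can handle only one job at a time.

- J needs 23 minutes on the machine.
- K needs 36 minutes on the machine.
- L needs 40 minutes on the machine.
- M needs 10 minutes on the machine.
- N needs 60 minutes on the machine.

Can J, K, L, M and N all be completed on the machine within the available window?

The machine window is 198 − 15 = 183 minutes.
Running back to back, the jobs need 23 + 36 + 40 + 10 + 60 = 169 minutes on the machine.
Since 169 ≤ 183, they fit within the window.

Yes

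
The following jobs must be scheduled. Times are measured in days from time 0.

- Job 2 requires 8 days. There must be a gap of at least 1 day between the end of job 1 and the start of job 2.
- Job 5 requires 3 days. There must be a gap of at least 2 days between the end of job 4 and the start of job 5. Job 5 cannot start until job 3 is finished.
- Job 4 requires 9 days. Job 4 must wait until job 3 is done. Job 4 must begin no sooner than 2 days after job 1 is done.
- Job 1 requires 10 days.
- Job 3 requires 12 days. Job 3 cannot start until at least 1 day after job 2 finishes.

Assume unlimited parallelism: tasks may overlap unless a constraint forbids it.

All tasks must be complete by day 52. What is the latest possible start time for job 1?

Job 5 has no dependents, so it just needs to finish by day 52. Starting by 52 − 3 = day 49 achieves that.
Job 4 feeds into job 5 (must start by day 49, minus 2-day gap → day 47); so job 4 must finish by day 47 and therefore start by day 38.
For job 3: job 4 (must start by day 38); job 5 (must start by day 49). The most restrictive is day 38; with a 12-day duration, job 3 must start by day 26.
Job 2 must finish before job 3 (must start by day 26, minus 1-day gap → day 25). With an 8-day duration, job 2 must start by 25 − 8 = day 17.
Job 1 must finish in time for job 2 (must start by day 17, minus 1-day gap → day 16); job 4 (must start by day 38, minus 2-day gap → day 36). The tightest is day 16, so job 1 must start by 16 − 10 = day 6.

6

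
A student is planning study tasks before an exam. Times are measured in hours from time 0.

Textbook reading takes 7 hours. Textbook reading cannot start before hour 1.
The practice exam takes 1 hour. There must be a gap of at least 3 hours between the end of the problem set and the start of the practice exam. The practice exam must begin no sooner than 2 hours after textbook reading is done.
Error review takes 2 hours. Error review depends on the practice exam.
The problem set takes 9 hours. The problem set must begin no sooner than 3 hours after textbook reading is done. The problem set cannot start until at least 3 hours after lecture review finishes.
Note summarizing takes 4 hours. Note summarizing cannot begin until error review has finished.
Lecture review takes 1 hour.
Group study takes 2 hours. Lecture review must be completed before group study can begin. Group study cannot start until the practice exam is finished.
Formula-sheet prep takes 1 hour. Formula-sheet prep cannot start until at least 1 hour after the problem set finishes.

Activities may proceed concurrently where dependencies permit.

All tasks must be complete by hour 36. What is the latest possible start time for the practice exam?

29

Note summarizing has no dependents, so it just needs to finish by hour 36. Starting by 36 − 4 = hour 32 achieves that.
Error review must finish before note summarizing (must start by hour 32). With a 2-hour duration, error review must start by 32 − 2 = hour 30.
Group study has no dependents, so it just needs to finish by hour 36. Starting by 36 − 2 = hour 34 achieves that.
The practice exam feeds error review (must start by hour 30); group study (must start by hour 34). Taking the minimum, the practice exam must finish by hour 30 and start by 30 − 1 = hour 29.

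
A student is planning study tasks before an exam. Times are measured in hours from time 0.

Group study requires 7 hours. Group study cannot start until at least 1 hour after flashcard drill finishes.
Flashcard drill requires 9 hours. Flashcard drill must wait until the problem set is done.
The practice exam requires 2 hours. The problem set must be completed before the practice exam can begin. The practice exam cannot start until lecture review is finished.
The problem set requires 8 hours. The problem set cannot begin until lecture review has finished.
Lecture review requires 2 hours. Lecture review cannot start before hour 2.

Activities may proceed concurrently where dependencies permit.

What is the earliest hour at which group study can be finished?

29

After its own release at hour 2, lecture review can start at hour 2 and finishes at hour 4.
The problem set waits on lecture review (finishes hour 4), so it starts at hour 4 and finishes at 4 + 8 = hour 12.
Flashcard drill cannot begin until the problem set (finishes hour 12). It runs from hour 12 to 12 + 9 = hour 21.
After flashcard drill (finishes hour 21, plus 1-hour gap → hour 22), group study can start at hour 22 and finishes at hour 29.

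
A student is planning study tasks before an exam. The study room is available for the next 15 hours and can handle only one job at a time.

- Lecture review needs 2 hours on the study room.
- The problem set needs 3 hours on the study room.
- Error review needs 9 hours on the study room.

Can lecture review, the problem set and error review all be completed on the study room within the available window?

Running back to back, the jobs need 2 + 3 + 9 = 14 hours on the study room.
Since 14 ≤ 15, they fit within the window.

Yes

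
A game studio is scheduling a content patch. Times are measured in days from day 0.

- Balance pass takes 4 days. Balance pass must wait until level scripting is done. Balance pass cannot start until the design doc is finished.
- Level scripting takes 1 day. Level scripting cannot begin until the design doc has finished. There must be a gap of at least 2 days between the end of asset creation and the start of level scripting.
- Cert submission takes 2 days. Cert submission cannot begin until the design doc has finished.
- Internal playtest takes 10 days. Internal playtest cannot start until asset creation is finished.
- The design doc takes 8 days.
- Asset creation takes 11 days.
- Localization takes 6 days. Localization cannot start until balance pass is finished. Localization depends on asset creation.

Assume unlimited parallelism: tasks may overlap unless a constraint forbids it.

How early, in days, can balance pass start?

14

Asset creation has no prerequisites, so it starts at day 0 and finishes at day 11.
Nothing blocks the design doc, so it runs from day 0 to day 8.
Level scripting cannot start until the design doc (finishes day 8); asset creation (finishes day 11, plus 2-day gap → day 13). The controlling bound is day 13, so level scripting finishes at 13 + 1 = day 14.
Balance pass waits on level scripting (finishes day 14); the design doc (finishes day 8). The latest of these is day 14, which is the earliest balance pass can start.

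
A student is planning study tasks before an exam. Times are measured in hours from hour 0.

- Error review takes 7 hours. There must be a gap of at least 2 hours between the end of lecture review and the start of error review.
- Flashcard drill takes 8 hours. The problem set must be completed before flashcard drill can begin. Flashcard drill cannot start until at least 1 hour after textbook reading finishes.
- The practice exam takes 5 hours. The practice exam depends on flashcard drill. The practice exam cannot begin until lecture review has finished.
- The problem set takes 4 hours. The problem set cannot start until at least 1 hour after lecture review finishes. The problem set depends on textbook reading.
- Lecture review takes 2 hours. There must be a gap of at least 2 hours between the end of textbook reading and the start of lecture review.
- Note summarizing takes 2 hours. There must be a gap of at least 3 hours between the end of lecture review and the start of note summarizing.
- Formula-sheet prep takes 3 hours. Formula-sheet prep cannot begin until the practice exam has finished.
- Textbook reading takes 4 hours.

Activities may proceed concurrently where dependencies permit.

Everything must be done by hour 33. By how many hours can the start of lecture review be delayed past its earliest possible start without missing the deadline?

Textbook reading has no prerequisites, so it starts at hour 0 and finishes at hour 4.
Lecture review cannot begin until textbook reading (finishes hour 4, plus 2-hour gap → hour 6). It runs from hour 6 to 6 + 2 = hour 8.

Working backward from the deadline:
Nothing follows formula-sheet prep; the deadline of hour 33 is its only limit. It must start by 33 − 3 = hour 30.
The practice exam feeds into formula-sheet prep (must start by hour 30); so the practice exam must finish by hour 30 and therefore start by hour 25.
Flashcard drill feeds into the practice exam (must start by hour 25); so flashcard drill must finish by hour 25 and therefore start by hour 17.
The problem set has to be done before flashcard drill (must start by hour 17). That means finishing by hour 17, i.e. starting by 17 − 4 = hour 13.
Error review has no dependents, so it just needs to finish by hour 33. Starting by 33 − 7 = hour 26 achieves that.
Nothing follows note summarizing; the deadline of hour 33 is its only limit. It must start by 33 − 2 = hour 31.
Lecture review feeds the problem set (must start by hour 13, minus 1-hour gap → hour 12); the practice exam (must start by hour 25); error review (must start by hour 26, minus 2-hour gap → hour 24); note summarizing (must start by hour 31, minus 3-hour gap → hour 28). Taking the minimum, lecture review must finish by hour 12 and start by 12 − 2 = hour 10.
So lecture review can start as early as hour 6 and as late as hour 10, giving 10 − 6 = 4 hours of slack.

4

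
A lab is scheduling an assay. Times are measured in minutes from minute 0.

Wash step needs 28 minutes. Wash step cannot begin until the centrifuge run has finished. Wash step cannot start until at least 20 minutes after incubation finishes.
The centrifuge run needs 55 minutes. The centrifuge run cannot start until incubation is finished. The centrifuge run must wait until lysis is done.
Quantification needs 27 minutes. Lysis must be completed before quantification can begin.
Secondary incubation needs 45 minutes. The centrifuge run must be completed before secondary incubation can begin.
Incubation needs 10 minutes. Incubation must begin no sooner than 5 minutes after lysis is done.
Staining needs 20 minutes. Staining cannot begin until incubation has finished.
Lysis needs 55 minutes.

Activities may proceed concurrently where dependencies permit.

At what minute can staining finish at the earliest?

Lysis can start immediately at minute 0; it finishes at minute 55.
Incubation waits on lysis (finishes minute 55, plus 5-minute gap → minute 60), so it starts at minute 60 and finishes at 60 + 10 = minute 70.
After incubation (finishes minute 70), staining can start at minute 70 and finishes at minute 90.

90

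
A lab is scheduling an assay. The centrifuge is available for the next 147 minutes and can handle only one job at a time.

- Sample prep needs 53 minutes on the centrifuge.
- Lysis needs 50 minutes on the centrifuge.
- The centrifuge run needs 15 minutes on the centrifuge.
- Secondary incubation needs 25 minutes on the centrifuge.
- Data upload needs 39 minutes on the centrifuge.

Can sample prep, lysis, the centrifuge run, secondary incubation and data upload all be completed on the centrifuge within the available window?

Running back to back, the jobs need 53 + 50 + 15 + 25 + 39 = 182 minutes on the centrifuge.
Since 182 > 147, they cannot all fit.

No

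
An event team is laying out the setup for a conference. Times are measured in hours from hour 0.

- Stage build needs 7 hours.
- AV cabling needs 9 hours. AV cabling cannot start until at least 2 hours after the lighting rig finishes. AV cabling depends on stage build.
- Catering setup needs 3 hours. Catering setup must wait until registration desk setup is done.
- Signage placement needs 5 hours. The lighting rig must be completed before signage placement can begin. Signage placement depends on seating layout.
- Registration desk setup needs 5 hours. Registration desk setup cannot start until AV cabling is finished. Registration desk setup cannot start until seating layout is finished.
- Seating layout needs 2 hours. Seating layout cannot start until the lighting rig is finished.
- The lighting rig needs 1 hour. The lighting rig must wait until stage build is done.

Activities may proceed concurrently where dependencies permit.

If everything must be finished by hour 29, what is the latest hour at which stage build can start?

2

Nothing follows catering setup; the deadline of hour 29 is its only limit. It must start by 29 − 3 = hour 26.
Registration desk setup must finish before catering setup (must start by hour 26). With a 5-hour duration, registration desk setup must start by 26 − 5 = hour 21.
AV cabling must finish before registration desk setup (must start by hour 21). With a 9-hour duration, AV cabling must start by 21 − 9 = hour 12.
Signage placement must finish by hour 29; it takes 5 hours, so it must start by 29 − 5 = hour 24.
Seating layout feeds registration desk setup (must start by hour 21); signage placement (must start by hour 24). Taking the minimum, seating layout must finish by hour 21 and start by 21 − 2 = hour 19.
The lighting rig feeds AV cabling (must start by hour 12, minus 2-hour gap → hour 10); seating layout (must start by hour 19); signage placement (must start by hour 24). Taking the minimum, the lighting rig must finish by hour 10 and start by 10 − 1 = hour 9.
Stage build feeds the lighting rig (must start by hour 9); AV cabling (must start by hour 12). Taking the minimum, stage build must finish by hour 9 and start by 9 − 7 = hour 2.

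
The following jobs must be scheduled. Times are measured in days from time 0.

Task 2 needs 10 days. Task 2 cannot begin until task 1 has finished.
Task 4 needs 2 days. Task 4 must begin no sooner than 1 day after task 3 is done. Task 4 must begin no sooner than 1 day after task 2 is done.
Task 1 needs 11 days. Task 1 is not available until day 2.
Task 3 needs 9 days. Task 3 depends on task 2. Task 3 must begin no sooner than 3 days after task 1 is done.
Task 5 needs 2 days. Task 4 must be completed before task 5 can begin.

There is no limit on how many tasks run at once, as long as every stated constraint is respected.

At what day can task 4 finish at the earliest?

After its own release at day 2, task 1 can start at day 2 and finishes at day 13.
Task 2 cannot begin until task 1 (finishes day 13). It runs from day 13 to 13 + 10 = day 23.
Task 3 needs all of task 2 (finishes day 23); task 1 (finishes day 13, plus 3-day gap → day 16). That puts its earliest start at day 23; it finishes at 23 + 9 = day 32.
Task 4 has to wait for task 3 (finishes day 32, plus 1-day gap → day 33); task 2 (finishes day 23, plus 1-day gap → day 24). The latest of these is day 33, so task 4 runs day 33 to 33 + 2 = day 35.

35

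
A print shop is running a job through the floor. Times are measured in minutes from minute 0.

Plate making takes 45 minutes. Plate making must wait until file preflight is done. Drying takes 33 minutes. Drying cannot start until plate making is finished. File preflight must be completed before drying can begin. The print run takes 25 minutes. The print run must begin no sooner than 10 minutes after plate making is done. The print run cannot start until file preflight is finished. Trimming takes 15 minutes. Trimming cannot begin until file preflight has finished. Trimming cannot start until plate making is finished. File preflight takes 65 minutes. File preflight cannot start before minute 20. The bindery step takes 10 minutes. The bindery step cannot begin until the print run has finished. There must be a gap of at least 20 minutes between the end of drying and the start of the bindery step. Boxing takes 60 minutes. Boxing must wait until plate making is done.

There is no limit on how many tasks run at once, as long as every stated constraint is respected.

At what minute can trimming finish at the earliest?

145

File preflight waits on its own release at minute 20, so it starts at minute 20 and finishes at 20 + 65 = minute 85.
Plate making cannot begin until file preflight (finishes minute 85). It runs from minute 85 to 85 + 45 = minute 130.
Trimming needs all of file preflight (finishes minute 85); plate making (finishes minute 130). That puts its earliest start at minute 130; it finishes at 130 + 15 = minute 145.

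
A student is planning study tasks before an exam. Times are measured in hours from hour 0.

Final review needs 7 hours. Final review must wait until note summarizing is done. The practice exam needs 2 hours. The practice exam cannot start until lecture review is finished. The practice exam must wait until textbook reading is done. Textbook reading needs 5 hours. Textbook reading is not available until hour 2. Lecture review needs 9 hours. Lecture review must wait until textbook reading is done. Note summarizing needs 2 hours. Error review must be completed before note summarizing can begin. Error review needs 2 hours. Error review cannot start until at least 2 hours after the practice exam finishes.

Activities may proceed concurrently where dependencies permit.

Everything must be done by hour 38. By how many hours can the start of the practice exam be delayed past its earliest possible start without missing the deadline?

7

Textbook reading cannot begin until its own release at hour 2. It runs from hour 2 to 2 + 5 = hour 7.
Lecture review waits on textbook reading (finishes hour 7), so it starts at hour 7 and finishes at 7 + 9 = hour 16.
The practice exam cannot start until lecture review (finishes hour 16); textbook reading (finishes hour 7). The controlling bound is hour 16, so the practice exam finishes at 16 + 2 = hour 18.

Working backward from the deadline:
Nothing follows final review; the deadline of hour 38 is its only limit. It must start by 38 − 7 = hour 31.
Since final review (must start by hour 31) depends on it, note summarizing must finish by hour 31. Backing off its 2-hour duration gives a latest start of hour 29.
Error review feeds into note summarizing (must start by hour 29); so error review must finish by hour 29 and therefore start by hour 27.
The practice exam has to be done before error review (must start by hour 27, minus 2-hour gap → hour 25). That means finishing by hour 25, i.e. starting by 25 − 2 = hour 23.
So the practice exam can start as early as hour 16 and as late as hour 23, giving 23 − 16 = 7 hours of slack.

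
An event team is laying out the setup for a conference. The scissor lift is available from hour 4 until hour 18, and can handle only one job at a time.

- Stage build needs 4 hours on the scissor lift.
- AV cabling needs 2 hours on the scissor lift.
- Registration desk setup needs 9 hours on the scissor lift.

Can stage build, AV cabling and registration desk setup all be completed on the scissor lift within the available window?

The scissor lift window is 18 − 4 = 14 hours.
Running back to back, the jobs need 4 + 2 + 9 = 15 hours on the scissor lift.
Since 15 > 14, they cannot all fit.

No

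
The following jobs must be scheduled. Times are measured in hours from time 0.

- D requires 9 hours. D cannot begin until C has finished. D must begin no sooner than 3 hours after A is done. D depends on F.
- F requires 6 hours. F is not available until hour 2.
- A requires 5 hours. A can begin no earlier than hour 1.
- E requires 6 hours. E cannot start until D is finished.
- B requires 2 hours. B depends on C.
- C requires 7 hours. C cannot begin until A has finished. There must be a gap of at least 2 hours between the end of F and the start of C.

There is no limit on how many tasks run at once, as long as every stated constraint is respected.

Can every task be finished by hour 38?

Yes

After its own release at hour 2, F can start at hour 2 and finishes at hour 8.
A waits on its own release at hour 1, so it starts at hour 1 and finishes at 1 + 5 = hour 6.
C needs all of A (finishes hour 6); F (finishes hour 8, plus 2-hour gap → hour 10). That puts its earliest start at hour 10; it finishes at 10 + 7 = hour 17.
D cannot start until C (finishes hour 17); A (finishes hour 6, plus 3-hour gap → hour 9); F (finishes hour 8). The controlling bound is hour 17, so D finishes at 17 + 9 = hour 26.
After D (finishes hour 26), E can start at hour 26 and finishes at hour 32.
B cannot begin until C (finishes hour 17). It runs from hour 17 to 17 + 2 = hour 19.
Every task is finished by hour 32, which is no later than the deadline of 38, so the schedule is feasible.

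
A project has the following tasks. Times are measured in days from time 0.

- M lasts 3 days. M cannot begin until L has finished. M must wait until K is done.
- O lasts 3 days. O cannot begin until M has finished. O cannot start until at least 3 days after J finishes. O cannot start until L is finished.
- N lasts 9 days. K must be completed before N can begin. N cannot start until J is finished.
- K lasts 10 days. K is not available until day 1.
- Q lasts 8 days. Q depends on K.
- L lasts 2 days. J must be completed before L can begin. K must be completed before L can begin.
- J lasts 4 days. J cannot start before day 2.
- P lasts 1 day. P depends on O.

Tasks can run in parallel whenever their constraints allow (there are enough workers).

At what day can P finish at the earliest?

20

After its own release at day 1, K can start at day 1 and finishes at day 11.
After its own release at day 2, J can start at day 2 and finishes at day 6.
For L: J (finishes day 6); K (finishes day 11). Taking the maximum gives a start of day 11, and it finishes at 11 + 2 = day 13.
M has to wait for L (finishes day 13); K (finishes day 11). The latest of these is day 13, so M runs day 13 to 13 + 3 = day 16.
O needs all of M (finishes day 16); J (finishes day 6, plus 3-day gap → day 9); L (finishes day 13). That puts its earliest start at day 16; it finishes at 16 + 3 = day 19.
P cannot begin until O (finishes day 19). It runs from day 19 to 19 + 1 = day 20.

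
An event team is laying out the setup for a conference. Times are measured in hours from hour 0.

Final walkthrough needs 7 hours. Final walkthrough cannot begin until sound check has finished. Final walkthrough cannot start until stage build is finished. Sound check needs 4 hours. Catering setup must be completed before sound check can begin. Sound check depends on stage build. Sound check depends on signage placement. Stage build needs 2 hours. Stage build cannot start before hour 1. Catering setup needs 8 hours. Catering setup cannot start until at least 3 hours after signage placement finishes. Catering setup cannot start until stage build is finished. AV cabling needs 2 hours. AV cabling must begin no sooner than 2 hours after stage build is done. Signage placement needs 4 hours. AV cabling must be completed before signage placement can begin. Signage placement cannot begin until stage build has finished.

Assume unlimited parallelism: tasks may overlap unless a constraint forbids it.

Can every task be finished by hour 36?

Stage build waits on its own release at hour 1, so it starts at hour 1 and finishes at 1 + 2 = hour 3.
AV cabling waits on stage build (finishes hour 3, plus 2-hour gap → hour 5), so it starts at hour 5 and finishes at 5 + 2 = hour 7.
For signage placement: AV cabling (finishes hour 7); stage build (finishes hour 3). Taking the maximum gives a start of hour 7, and it finishes at 7 + 4 = hour 11.
For catering setup: signage placement (finishes hour 11, plus 3-hour gap → hour 14); stage build (finishes hour 3). Taking the maximum gives a start of hour 14, and it finishes at 14 + 8 = hour 22.
Sound check cannot start until catering setup (finishes hour 22); stage build (finishes hour 3); signage placement (finishes hour 11). The controlling bound is hour 22, so sound check finishes at 22 + 4 = hour 26.
Final walkthrough cannot start until sound check (finishes hour 26); stage build (finishes hour 3). The controlling bound is hour 26, so final walkthrough finishes at 26 + 7 = hour 33.
Every task is finished by hour 33, which is no later than the deadline of 36, so the schedule is feasible.

Yes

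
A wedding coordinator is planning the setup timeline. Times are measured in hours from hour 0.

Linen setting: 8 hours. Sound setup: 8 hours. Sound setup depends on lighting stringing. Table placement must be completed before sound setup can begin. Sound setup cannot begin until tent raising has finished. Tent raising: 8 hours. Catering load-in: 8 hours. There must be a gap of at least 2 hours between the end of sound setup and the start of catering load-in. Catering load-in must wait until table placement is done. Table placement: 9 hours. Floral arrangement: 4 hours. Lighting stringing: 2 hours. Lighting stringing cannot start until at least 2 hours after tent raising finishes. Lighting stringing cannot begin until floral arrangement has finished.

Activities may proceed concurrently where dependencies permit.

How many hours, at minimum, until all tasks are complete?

Nothing blocks floral arrangement, so it runs from hour 0 to hour 4.
Nothing blocks linen setting, so it runs from hour 0 to hour 8.
Table placement can start immediately at hour 0; it finishes at hour 9.
Nothing blocks tent raising, so it runs from hour 0 to hour 8.
Lighting stringing cannot start until tent raising (finishes hour 8, plus 2-hour gap → hour 10); floral arrangement (finishes hour 4). The controlling bound is hour 10, so lighting stringing finishes at 10 + 2 = hour 12.
For sound setup: lighting stringing (finishes hour 12); table placement (finishes hour 9); tent raising (finishes hour 8). Taking the maximum gives a start of hour 12, and it finishes at 12 + 8 = hour 20.
Catering load-in cannot start until sound setup (finishes hour 20, plus 2-hour gap → hour 22); table placement (finishes hour 9). The controlling bound is hour 22, so catering load-in finishes at 22 + 8 = hour 30.
All tasks are finished once the last one completes. Finish times: Tent raising at 8, Table placement at 9, Linen setting at 8, Floral arrangement at 4, Lighting stringing at 12, Sound setup at 20, Catering load-in at 30. The latest is hour 30.

30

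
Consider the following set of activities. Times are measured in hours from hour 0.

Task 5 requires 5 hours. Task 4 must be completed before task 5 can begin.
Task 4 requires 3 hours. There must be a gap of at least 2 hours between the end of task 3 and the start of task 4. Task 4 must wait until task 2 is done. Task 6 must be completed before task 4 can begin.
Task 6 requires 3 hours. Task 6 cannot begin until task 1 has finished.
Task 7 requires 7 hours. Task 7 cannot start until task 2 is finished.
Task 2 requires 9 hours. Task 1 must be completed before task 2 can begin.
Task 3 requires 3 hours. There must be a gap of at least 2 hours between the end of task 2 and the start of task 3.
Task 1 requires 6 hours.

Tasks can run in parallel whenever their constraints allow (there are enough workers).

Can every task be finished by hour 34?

Task 1 has no prerequisites, so it starts at hour 0 and finishes at hour 6.
Task 6 cannot begin until task 1 (finishes hour 6). It runs from hour 6 to 6 + 3 = hour 9.
After task 1 (finishes hour 6), task 2 can start at hour 6 and finishes at hour 15.
After task 2 (finishes hour 15), task 7 can start at hour 15 and finishes at hour 22.
Task 3 waits on task 2 (finishes hour 15, plus 2-hour gap → hour 17), so it starts at hour 17 and finishes at 17 + 3 = hour 20.
Task 4 needs all of task 3 (finishes hour 20, plus 2-hour gap → hour 22); task 2 (finishes hour 15); task 6 (finishes hour 9). That puts its earliest start at hour 22; it finishes at 22 + 3 = hour 25.
Task 5 waits on task 4 (finishes hour 25), so it starts at hour 25 and finishes at 25 + 5 = hour 30.
Every task is finished by hour 30, which is no later than the deadline of 34, so the schedule is feasible.

Yes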